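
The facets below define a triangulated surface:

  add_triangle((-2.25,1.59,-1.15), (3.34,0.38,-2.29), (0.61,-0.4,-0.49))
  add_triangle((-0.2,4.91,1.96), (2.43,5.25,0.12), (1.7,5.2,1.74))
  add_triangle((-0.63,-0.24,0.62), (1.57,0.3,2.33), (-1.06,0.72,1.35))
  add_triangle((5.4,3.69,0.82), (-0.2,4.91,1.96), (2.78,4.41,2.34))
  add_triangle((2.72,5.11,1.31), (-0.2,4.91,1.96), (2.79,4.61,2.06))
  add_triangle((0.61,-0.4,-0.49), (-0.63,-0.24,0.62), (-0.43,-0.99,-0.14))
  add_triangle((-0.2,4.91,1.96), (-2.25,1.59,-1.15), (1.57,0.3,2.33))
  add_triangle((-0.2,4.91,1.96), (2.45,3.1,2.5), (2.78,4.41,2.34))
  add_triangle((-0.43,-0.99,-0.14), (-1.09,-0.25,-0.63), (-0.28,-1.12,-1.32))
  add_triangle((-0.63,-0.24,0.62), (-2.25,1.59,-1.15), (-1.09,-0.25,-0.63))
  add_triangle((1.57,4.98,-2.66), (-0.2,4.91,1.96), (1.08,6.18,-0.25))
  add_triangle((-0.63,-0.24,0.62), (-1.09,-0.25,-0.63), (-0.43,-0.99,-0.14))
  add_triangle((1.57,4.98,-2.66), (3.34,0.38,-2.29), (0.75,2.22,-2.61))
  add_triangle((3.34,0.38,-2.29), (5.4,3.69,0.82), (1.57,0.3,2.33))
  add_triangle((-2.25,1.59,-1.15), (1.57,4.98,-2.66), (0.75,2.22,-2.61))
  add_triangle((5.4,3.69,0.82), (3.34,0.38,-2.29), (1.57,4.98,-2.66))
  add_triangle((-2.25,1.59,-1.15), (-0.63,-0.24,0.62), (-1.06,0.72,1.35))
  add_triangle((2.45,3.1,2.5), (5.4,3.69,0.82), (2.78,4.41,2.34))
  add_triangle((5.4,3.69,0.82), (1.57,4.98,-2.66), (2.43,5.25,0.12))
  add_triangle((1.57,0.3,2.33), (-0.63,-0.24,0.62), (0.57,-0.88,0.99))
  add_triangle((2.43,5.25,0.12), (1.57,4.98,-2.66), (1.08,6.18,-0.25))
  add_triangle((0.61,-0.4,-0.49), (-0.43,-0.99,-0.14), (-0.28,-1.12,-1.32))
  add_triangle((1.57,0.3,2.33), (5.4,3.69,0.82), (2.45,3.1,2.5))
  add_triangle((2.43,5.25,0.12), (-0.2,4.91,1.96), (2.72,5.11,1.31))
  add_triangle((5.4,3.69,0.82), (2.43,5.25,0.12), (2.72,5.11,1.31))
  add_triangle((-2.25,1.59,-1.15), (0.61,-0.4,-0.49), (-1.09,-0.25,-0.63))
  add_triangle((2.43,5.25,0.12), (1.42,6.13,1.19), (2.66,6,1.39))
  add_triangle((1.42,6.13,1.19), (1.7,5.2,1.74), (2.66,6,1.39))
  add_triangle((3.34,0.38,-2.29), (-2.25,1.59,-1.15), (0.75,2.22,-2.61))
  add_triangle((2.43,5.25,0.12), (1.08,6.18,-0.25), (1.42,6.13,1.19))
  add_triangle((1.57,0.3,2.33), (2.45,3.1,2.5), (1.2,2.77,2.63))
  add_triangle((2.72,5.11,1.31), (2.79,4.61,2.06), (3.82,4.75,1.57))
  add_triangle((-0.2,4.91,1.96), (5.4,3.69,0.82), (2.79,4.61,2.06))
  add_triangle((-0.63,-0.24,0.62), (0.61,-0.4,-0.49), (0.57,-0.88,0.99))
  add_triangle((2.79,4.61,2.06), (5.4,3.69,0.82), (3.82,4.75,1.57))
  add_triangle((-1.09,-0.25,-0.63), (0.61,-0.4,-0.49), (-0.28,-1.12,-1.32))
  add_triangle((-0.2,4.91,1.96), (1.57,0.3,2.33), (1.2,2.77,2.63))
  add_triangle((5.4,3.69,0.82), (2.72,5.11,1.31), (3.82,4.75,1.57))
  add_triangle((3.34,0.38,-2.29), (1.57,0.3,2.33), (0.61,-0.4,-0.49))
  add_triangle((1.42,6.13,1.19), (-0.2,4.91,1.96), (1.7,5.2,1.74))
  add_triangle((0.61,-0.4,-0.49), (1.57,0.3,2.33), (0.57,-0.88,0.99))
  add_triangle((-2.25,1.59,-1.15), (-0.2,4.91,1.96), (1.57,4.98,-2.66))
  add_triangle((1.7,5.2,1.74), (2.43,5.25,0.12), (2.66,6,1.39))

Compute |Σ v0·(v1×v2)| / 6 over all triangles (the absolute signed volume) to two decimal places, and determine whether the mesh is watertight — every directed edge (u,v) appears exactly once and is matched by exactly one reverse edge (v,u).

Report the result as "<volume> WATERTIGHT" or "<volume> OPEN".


Per-triangle v0·(v1×v2)/6:
  t1: +0.7773
  t2: -2.3646
  t3: +0.4669
  t4: +4.2140
  t5: +2.3051
  t6: +0.0470
  t7: +1.6417
  t8: +1.8359
  t9: +0.2084
  t10: +0.3791
  t11: +1.1236
  t12: +0.1575
  t13: +3.7198
  t14: +5.5266
  t15: +3.2648
  t16: +14.7985
  t17: +0.4758
  t18: +2.3466
  t19: +8.4879
  t20: +0.3979
  t21: +4.0697
  t22: +0.1355
  t23: +4.1641
  t24: +3.1552
  t25: +3.6263
  t26: +0.3076
  t27: +1.4461
  t28: +0.8340
  t29: +1.0461
  t30: +2.1208
  t31: +1.3400
  t32: +0.8652
  t33: -2.5894
  t34: +0.0903
  t35: +0.7424
  t36: +0.0480
  t37: +0.4010
  t38: +1.1694
  t39: +0.8853
  t40: +1.5078
  t41: +0.3805
  t42: +10.9009
  t43: -0.6087
Σ = +85.8477 → |volume| = 85.85

Directed edges: 129 total; 9 unmatched, e.g. (1.57,0.3,2.33)→(-1.06,0.72,1.35) → open.

85.85 OPEN


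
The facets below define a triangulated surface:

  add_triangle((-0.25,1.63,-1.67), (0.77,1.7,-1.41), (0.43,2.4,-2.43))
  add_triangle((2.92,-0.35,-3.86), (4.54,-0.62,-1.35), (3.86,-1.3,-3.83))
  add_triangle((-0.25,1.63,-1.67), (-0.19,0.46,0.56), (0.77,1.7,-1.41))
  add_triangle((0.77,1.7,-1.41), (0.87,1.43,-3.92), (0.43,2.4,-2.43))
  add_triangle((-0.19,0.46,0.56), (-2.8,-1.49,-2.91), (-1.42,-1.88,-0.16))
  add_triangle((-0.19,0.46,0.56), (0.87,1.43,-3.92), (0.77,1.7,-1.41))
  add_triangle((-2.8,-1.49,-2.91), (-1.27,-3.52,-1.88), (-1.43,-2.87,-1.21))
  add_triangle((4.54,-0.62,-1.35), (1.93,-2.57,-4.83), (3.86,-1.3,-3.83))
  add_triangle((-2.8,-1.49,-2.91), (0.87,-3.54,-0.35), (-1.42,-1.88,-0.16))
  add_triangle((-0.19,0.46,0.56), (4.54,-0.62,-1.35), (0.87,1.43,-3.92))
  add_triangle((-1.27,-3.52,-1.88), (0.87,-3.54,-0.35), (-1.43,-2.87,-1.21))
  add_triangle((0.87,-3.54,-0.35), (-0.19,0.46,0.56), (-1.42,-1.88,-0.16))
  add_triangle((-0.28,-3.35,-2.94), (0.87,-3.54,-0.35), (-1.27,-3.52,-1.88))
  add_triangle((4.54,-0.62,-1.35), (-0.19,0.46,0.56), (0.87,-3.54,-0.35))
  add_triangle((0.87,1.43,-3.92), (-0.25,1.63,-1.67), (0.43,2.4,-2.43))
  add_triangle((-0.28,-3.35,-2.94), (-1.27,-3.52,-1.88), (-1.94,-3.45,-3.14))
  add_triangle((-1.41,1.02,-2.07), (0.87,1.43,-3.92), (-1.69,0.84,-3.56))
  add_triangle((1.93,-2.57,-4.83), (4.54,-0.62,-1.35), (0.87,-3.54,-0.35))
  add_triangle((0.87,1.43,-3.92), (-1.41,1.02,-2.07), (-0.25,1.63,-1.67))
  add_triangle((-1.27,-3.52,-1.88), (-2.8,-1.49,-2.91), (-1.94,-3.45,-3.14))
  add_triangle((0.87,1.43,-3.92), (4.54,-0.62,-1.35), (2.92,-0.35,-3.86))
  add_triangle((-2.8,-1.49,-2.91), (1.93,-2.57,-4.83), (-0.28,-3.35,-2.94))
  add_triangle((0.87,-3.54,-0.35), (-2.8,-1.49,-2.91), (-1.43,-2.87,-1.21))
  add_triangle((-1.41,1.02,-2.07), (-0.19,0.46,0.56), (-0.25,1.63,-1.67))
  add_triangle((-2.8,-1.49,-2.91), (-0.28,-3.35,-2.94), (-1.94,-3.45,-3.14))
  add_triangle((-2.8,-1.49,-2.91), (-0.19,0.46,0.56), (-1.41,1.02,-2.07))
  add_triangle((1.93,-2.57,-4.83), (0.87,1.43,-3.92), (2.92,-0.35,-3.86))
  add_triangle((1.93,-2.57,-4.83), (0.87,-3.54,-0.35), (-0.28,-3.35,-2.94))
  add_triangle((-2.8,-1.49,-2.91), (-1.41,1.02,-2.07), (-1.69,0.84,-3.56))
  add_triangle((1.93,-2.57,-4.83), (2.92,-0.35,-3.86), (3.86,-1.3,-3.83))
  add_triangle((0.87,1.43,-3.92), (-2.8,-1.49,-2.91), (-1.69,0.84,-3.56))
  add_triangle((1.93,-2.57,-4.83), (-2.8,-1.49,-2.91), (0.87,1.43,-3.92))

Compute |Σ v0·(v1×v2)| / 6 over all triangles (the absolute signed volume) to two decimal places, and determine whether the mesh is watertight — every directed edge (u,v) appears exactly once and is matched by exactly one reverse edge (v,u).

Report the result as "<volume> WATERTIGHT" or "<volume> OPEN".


69.08 WATERTIGHT

Per-triangle v0·(v1×v2)/6:
  t1: +0.0638
  t2: +1.8485
  t3: +0.2995
  t4: +0.5366
  t5: +0.7420
  t6: -0.2493
  t7: +0.9178
  t8: +2.1920
  t9: +3.1160
  t10: +1.7926
  t11: +0.7633
  t12: +0.5701
  t13: +2.2890
  t14: +1.2734
  t15: +0.5408
  t16: +1.1762
  t17: +0.9894
  t18: +10.8584
  t19: +1.1393
  t20: +0.8597
  t21: +3.3710
  t22: +5.7647
  t23: -1.7503
  t24: +0.3845
  t25: +1.3100
  t26: +0.7841
  t27: +4.8541
  t28: +4.9771
  t29: +0.9993
  t30: +2.3770
  t31: +3.1018
  t32: +11.1828
Σ = +69.0755 → |volume| = 69.08

Directed edges: 96 total, each appears once with its reverse present → watertight.


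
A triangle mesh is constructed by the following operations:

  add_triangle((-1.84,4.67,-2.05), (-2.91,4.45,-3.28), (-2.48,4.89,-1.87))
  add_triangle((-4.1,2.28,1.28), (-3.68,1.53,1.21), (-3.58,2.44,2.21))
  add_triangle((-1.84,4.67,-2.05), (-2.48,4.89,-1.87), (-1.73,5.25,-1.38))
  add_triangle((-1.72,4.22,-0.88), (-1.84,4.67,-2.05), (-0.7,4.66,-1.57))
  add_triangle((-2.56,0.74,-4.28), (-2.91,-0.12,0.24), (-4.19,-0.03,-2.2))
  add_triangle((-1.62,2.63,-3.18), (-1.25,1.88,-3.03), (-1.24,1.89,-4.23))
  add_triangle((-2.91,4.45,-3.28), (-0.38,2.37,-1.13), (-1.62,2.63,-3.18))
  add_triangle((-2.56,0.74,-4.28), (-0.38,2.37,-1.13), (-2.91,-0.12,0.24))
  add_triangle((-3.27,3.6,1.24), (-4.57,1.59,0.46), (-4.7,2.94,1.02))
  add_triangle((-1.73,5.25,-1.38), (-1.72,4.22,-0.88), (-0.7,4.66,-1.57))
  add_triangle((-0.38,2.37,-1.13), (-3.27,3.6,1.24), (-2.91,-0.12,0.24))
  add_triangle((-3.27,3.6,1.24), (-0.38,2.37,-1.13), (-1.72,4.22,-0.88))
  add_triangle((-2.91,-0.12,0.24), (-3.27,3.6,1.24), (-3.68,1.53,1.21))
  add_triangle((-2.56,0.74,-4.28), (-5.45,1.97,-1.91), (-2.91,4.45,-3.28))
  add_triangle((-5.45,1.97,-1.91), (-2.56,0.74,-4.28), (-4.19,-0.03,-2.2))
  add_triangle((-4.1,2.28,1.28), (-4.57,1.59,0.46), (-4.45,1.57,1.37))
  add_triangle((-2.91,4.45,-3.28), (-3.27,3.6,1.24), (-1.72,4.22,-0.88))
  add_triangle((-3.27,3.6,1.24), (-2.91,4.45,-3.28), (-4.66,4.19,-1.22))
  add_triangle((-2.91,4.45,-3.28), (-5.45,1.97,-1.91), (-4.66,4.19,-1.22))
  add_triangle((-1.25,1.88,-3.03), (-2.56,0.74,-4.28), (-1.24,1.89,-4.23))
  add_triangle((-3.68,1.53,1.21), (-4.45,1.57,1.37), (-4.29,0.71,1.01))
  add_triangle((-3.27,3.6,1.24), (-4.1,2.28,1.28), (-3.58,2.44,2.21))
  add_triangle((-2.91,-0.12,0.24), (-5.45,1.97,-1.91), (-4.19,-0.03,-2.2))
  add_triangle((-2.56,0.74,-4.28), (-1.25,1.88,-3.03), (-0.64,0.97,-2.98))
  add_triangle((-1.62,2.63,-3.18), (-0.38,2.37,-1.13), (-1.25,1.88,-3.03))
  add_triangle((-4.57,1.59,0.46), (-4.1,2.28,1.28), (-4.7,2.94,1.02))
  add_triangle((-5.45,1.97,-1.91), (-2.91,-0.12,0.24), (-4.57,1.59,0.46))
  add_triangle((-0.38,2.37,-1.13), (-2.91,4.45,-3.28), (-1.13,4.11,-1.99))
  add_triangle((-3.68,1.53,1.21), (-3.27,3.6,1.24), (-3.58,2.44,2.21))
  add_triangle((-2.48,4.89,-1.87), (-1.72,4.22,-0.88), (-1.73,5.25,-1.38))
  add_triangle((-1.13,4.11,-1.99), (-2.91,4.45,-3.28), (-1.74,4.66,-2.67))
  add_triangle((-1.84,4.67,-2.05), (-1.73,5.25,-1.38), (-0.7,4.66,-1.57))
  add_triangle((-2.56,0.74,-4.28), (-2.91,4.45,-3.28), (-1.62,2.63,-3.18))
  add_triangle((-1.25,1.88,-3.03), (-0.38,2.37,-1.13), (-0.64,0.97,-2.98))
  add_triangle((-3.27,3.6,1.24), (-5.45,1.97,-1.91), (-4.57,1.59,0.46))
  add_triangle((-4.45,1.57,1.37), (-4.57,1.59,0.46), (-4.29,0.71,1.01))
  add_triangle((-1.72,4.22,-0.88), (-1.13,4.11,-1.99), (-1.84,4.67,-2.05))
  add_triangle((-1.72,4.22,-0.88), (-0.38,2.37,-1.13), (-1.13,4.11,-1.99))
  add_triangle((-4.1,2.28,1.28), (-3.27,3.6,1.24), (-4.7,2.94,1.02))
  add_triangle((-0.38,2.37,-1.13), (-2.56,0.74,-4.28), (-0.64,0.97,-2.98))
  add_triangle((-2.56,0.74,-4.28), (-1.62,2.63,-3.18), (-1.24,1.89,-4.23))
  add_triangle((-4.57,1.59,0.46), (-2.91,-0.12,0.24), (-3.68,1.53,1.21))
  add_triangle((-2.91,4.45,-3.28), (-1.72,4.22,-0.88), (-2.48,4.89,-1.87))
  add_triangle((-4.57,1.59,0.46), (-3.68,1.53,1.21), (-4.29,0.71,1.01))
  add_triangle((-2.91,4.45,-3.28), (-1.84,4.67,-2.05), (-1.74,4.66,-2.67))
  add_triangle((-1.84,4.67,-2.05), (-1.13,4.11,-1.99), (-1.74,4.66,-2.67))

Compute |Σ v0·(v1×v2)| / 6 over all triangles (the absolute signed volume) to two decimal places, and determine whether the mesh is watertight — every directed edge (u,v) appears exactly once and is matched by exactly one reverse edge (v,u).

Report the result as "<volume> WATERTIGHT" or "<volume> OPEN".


40.40 OPEN

Per-triangle v0·(v1×v2)/6:
  t1: +0.8203
  t2: +0.4042
  t3: +0.4711
  t4: -0.8811
  t5: -0.7329
  t6: -0.0533
  t7: +1.1228
  t8: -4.7202
  t9: +0.1205
  t10: +0.0682
  t11: -3.2263
  t12: +0.0143
  t13: -0.8506
  t14: +10.8221
  t15: +4.6228
  t16: +0.5851
  t17: +4.5171
  t18: +4.2753
  t19: +6.4191
  t20: -0.7832
  t21: -0.0075
  t22: +1.2626
  t23: +2.5462
  t24: +0.9227
  t25: +0.2883
  t26: +0.5064
  t27: +2.1236
  t28: +0.1891
  t29: -1.3231
  t30: +0.3428
  t31: -0.1243
  t32: +0.6923
  t33: +2.1881
  t34: +0.5350
  t35: +4.6622
  t36: +0.5592
  t37: +0.3621
  t38: +0.2231
  t39: +0.5934
  t40: -1.6762
  t41: +1.6812
  t42: +0.7141
  t43: -0.1499
  t44: -0.6104
  t45: +0.6613
  t46: +0.2239
Σ = +40.4015 → |volume| = 40.40

Directed edges: 138 total; 6 unmatched, e.g. (-4.1,2.28,1.28)→(-3.68,1.53,1.21) → open.


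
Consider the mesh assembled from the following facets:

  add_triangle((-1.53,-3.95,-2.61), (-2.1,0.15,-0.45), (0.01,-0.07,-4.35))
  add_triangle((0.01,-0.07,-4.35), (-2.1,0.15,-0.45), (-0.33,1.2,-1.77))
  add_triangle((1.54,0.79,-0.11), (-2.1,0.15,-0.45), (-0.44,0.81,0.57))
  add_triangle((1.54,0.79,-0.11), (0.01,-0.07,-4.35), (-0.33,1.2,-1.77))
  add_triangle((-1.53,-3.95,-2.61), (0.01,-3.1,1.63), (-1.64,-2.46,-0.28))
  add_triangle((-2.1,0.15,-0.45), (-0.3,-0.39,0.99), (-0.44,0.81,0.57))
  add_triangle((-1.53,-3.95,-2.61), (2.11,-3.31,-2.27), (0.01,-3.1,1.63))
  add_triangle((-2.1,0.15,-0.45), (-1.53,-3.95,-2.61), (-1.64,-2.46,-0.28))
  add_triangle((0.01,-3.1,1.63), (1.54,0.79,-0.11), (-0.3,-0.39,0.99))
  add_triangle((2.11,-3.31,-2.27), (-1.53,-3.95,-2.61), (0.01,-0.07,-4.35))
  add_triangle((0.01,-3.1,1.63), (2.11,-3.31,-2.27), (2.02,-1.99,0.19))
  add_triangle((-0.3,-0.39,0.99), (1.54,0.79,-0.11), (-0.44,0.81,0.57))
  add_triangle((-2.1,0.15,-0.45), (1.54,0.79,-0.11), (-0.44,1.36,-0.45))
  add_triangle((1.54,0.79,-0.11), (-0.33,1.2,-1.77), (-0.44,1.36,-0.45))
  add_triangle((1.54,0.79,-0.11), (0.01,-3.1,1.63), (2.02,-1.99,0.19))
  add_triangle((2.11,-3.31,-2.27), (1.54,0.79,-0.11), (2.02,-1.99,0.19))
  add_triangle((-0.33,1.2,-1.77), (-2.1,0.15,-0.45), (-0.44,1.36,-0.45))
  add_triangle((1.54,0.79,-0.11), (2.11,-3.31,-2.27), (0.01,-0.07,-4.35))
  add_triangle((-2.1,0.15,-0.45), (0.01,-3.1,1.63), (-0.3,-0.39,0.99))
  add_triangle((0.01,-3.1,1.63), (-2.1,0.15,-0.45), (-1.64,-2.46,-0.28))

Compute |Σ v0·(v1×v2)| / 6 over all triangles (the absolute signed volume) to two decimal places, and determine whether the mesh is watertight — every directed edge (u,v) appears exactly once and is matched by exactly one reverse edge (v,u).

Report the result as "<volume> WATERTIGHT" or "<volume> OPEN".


Per-triangle v0·(v1×v2)/6:
  t1: +6.1280
  t2: +1.8332
  t3: +0.3292
  t4: +1.5631
  t5: +2.7364
  t6: +0.3830
  t7: +8.2803
  t8: +2.1600
  t9: +0.6731
  t10: +9.6088
  t11: +3.2434
  t12: +0.2901
  t13: -0.0926
  t14: +0.5608
  t15: +1.0002
  t16: +2.0230
  t17: +0.6437
  t18: +4.8624
  t19: +0.9092
  t20: +1.3908
Σ = +48.5262 → |volume| = 48.53

Directed edges: 60 total, each appears once with its reverse present → watertight.

48.53 WATERTIGHT


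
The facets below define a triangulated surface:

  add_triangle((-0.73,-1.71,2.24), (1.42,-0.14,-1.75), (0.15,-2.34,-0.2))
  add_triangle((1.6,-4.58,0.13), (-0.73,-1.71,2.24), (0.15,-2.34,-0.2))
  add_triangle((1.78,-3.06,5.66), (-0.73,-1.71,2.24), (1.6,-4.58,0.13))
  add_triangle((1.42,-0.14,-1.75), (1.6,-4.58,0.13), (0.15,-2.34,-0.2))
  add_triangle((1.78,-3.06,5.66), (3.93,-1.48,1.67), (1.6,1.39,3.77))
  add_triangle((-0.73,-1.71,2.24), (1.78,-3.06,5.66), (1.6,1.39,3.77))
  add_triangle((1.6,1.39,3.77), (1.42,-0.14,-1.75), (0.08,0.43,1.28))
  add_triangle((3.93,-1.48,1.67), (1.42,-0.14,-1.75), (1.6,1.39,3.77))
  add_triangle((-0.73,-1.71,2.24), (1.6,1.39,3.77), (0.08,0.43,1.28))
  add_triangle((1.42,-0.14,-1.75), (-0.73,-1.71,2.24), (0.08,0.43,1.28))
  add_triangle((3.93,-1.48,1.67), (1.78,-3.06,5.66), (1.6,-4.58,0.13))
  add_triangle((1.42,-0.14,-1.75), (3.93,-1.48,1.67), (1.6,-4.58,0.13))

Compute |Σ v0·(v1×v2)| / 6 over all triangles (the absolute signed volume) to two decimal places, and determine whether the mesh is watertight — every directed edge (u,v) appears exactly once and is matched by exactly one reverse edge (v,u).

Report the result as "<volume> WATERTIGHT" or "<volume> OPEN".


Per-triangle v0·(v1×v2)/6:
  t1: -0.7440
  t2: +1.3865
  t3: +6.8363
  t4: +1.1725
  t5: +11.2365
  t6: +4.4439
  t7: +0.0901
  t8: +3.8705
  t9: +0.6938
  t10: -0.7203
  t11: +13.6358
  t12: +6.2734
Σ = +48.1749 → |volume| = 48.17

Directed edges: 36 total, each appears once with its reverse present → watertight.

48.17 WATERTIGHT


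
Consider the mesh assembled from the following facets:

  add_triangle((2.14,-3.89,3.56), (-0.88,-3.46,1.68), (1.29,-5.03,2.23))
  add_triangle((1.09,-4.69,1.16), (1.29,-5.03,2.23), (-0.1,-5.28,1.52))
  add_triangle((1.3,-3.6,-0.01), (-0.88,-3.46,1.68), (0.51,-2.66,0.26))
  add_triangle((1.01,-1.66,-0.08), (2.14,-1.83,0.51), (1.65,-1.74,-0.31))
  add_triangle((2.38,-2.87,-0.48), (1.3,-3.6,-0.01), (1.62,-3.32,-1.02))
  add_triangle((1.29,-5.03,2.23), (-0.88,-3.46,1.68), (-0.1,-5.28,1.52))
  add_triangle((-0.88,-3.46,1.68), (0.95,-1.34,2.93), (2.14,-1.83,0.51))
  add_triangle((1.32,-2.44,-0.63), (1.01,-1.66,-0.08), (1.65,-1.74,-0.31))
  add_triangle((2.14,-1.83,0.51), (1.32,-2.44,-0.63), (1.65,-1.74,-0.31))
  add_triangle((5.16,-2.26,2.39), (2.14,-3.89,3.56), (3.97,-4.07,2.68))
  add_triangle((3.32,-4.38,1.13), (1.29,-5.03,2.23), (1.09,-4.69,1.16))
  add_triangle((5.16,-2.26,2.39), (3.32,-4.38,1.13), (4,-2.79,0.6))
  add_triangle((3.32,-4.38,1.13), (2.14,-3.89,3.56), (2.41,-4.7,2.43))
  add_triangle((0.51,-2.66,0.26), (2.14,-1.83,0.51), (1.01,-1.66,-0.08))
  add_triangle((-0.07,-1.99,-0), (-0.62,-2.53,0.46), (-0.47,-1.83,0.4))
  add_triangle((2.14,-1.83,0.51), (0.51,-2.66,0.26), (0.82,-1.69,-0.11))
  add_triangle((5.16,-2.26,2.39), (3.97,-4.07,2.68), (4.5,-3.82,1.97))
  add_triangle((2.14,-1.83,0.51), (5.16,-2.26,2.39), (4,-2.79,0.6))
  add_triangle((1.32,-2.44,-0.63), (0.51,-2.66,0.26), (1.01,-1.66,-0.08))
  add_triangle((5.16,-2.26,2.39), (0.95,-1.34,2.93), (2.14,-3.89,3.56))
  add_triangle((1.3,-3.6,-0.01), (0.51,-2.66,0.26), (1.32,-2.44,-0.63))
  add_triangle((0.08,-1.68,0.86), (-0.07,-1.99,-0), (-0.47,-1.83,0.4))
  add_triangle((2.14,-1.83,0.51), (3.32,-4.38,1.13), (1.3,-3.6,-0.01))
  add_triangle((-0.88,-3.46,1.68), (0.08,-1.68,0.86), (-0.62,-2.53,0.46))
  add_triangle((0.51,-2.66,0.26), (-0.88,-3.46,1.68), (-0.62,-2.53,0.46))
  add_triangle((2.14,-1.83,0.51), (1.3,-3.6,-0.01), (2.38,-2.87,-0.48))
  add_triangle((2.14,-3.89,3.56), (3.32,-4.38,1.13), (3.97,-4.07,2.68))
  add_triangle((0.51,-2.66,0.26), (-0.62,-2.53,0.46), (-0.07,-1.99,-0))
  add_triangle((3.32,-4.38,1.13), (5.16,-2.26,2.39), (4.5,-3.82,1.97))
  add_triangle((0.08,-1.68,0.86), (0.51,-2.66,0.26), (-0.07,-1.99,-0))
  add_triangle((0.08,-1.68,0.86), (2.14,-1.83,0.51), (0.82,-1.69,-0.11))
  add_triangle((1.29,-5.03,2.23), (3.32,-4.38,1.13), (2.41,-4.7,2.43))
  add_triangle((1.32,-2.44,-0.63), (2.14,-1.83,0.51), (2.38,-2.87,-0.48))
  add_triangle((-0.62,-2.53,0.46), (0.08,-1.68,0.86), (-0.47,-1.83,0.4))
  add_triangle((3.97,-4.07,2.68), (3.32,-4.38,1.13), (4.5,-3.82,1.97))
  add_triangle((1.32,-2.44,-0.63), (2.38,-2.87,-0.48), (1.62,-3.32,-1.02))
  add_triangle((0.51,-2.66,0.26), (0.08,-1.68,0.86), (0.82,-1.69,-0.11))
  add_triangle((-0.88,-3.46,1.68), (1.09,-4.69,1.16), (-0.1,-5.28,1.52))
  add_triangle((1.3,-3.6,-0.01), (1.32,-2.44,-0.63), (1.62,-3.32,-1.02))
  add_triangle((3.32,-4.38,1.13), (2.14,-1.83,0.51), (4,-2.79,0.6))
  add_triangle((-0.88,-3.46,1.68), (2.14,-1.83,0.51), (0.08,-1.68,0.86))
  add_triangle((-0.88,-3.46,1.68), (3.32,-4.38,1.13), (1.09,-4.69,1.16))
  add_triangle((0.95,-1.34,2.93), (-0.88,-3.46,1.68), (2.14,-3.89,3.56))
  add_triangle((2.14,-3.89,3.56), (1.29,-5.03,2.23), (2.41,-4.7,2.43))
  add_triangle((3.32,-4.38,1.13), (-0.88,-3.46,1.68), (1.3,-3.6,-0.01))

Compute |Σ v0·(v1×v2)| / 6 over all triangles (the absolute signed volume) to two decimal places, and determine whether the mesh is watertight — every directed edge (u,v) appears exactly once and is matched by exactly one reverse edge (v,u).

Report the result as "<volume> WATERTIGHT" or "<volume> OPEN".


28.37 OPEN

Per-triangle v0·(v1×v2)/6:
  t1: +2.8593
  t2: +1.0430
  t3: +0.1151
  t4: -0.1621
  t5: +0.6956
  t6: +1.3942
  t7: -3.7065
  t8: -0.0941
  t9: +0.2180
  t10: +3.0140
  t11: +1.7697
  t12: +2.7881
  t13: +1.4323
  t14: -0.2937
  t15: -0.0086
  t16: +0.2911
  t17: +1.5668
  t18: -0.5322
  t19: -0.1748
  t20: +4.2818
  t21: +0.0981
  t22: -0.1342
  t23: +0.4764
  t24: -0.2254
  t25: +0.5118
  t26: +0.8342
  t27: +2.6137
  t28: +0.1379
  t29: +0.3608
  t30: -0.1602
  t31: -0.4721
  t32: +1.4576
  t33: -0.2085
  t34: +0.0190
  t35: +1.2731
  t36: -0.0361
  t37: -0.1235
  t38: -0.5732
  t39: -0.1087
  t40: -0.1180
  t41: +0.1773
  t42: -1.5446
  t43: +2.8693
  t44: +1.5219
  t45: +3.2216
Σ = +28.3653 → |volume| = 28.37

Directed edges: 135 total; 3 unmatched, e.g. (0.95,-1.34,2.93)→(2.14,-1.83,0.51) → open.


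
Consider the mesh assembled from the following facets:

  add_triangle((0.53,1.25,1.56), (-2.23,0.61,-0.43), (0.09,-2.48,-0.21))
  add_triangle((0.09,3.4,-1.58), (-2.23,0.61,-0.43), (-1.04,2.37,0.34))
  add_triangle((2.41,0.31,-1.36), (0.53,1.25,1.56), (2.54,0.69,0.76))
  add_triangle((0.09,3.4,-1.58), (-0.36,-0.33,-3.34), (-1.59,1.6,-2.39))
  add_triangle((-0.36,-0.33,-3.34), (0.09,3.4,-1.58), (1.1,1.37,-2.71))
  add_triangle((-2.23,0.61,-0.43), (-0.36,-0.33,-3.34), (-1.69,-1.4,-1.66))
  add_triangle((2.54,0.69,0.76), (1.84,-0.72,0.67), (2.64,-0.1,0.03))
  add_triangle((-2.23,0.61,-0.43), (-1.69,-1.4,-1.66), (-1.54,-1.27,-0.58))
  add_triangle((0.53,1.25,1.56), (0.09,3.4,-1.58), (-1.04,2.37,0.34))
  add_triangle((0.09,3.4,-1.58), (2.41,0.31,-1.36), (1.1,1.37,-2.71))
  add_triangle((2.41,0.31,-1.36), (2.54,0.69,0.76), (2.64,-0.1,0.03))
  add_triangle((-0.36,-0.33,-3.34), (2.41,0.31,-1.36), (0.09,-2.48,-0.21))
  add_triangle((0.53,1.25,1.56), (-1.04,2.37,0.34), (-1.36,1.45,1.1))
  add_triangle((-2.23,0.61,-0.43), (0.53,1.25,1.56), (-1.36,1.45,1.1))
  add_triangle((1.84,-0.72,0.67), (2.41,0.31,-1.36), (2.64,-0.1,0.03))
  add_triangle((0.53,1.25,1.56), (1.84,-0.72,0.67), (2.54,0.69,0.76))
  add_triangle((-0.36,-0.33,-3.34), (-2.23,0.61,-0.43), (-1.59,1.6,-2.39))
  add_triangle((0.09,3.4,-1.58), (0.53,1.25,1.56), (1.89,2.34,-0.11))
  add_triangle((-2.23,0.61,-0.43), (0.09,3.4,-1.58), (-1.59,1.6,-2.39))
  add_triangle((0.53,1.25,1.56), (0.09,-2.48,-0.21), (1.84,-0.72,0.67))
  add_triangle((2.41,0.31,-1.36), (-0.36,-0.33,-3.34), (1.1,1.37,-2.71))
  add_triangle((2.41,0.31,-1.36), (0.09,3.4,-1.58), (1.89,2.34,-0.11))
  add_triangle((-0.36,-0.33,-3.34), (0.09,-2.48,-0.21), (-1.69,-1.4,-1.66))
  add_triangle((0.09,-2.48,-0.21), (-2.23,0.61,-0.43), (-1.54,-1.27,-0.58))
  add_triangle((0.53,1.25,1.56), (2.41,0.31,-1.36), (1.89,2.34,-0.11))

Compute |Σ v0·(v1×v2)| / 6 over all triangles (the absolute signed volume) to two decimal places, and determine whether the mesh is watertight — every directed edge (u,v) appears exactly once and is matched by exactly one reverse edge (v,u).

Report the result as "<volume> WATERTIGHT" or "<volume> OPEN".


36.66 OPEN

Per-triangle v0·(v1×v2)/6:
  t1: +1.2125
  t2: +1.9261
  t3: +0.7699
  t4: +2.9036
  t5: +2.5184
  t6: +2.0513
  t7: +0.4337
  t8: +0.6427
  t9: +1.7437
  t10: +2.0889
  t11: +0.6090
  t12: +3.5278
  t13: +0.7747
  t14: -0.1222
  t15: +0.2824
  t16: +0.7796
  t17: +1.7480
  t18: +1.9425
  t19: +1.9601
  t20: +0.9164
  t21: +1.9864
  t22: +2.5899
  t23: +2.1461
  t24: +0.1154
  t25: +1.1117
Σ = +36.6588 → |volume| = 36.66

Directed edges: 75 total; 9 unmatched, e.g. (-2.23,0.61,-0.43)→(-1.04,2.37,0.34) → open.


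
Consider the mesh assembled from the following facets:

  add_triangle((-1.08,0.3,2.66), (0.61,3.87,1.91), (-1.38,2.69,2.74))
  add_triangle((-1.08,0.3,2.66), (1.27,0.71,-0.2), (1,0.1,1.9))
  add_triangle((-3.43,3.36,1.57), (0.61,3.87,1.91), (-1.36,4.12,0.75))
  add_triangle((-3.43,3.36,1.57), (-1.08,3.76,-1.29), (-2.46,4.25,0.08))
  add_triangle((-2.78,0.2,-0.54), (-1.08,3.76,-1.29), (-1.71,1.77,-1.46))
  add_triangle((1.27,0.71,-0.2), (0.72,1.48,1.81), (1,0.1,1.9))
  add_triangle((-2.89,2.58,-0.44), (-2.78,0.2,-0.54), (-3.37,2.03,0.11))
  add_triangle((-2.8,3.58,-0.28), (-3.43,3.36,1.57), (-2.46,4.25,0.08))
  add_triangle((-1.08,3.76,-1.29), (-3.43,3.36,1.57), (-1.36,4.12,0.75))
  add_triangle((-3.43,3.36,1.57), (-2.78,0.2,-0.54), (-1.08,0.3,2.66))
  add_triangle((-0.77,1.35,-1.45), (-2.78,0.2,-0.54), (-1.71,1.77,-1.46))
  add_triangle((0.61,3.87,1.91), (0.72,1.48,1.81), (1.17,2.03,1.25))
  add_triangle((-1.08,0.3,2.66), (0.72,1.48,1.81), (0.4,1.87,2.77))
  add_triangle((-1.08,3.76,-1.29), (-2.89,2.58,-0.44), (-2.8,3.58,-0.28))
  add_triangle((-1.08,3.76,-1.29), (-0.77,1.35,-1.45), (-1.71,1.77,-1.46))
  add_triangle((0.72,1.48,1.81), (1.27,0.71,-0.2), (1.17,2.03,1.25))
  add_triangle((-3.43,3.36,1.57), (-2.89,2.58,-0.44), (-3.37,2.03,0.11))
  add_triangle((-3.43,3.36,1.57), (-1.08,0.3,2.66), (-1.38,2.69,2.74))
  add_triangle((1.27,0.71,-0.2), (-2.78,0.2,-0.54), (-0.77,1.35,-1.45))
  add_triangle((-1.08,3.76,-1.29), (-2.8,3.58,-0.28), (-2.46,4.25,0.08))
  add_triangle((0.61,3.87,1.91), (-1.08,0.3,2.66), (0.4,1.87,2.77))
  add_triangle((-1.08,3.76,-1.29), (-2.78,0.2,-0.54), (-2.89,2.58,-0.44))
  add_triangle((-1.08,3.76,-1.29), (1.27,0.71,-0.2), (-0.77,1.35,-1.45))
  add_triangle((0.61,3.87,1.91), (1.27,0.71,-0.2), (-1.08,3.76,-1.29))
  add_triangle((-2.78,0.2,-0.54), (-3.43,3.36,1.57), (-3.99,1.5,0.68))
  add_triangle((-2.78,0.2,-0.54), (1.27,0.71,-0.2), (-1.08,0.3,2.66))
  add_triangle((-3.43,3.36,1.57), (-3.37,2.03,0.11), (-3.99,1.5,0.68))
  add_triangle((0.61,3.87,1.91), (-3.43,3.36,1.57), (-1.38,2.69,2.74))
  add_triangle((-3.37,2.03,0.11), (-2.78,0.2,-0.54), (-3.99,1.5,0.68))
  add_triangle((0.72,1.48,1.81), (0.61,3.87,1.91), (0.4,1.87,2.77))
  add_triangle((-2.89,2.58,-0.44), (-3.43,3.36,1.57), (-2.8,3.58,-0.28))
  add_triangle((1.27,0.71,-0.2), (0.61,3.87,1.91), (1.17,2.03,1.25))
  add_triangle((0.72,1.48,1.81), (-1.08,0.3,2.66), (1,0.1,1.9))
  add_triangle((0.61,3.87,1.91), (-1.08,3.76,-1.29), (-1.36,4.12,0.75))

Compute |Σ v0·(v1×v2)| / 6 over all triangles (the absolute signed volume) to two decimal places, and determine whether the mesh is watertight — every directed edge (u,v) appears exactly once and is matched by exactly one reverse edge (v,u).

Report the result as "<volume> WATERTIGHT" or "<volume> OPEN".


37.93 WATERTIGHT

Per-triangle v0·(v1×v2)/6:
  t1: +1.8959
  t2: -0.6355
  t3: +3.1633
  t4: -0.2614
  t5: +1.0999
  t6: +0.6561
  t7: +0.7398
  t8: +1.1422
  t9: +3.0406
  t10: +3.9092
  t11: +0.3158
  t12: +0.5140
  t13: +0.1422
  t14: +0.7827
  t15: +0.5388
  t16: +0.2330
  t17: +1.0755
  t18: +2.5702
  t19: -0.2149
  t20: +0.9713
  t21: +1.5135
  t22: +1.3943
  t23: +0.9011
  t24: +2.9436
  t25: -0.8421
  t26: -1.1116
  t27: +1.1394
  t28: +3.7099
  t29: +0.7754
  t30: +0.5066
  t31: +1.0677
  t32: +0.4871
  t33: +1.0757
  t34: +2.6924
Σ = +37.9321 → |volume| = 37.93

Directed edges: 102 total, each appears once with its reverse present → watertight.


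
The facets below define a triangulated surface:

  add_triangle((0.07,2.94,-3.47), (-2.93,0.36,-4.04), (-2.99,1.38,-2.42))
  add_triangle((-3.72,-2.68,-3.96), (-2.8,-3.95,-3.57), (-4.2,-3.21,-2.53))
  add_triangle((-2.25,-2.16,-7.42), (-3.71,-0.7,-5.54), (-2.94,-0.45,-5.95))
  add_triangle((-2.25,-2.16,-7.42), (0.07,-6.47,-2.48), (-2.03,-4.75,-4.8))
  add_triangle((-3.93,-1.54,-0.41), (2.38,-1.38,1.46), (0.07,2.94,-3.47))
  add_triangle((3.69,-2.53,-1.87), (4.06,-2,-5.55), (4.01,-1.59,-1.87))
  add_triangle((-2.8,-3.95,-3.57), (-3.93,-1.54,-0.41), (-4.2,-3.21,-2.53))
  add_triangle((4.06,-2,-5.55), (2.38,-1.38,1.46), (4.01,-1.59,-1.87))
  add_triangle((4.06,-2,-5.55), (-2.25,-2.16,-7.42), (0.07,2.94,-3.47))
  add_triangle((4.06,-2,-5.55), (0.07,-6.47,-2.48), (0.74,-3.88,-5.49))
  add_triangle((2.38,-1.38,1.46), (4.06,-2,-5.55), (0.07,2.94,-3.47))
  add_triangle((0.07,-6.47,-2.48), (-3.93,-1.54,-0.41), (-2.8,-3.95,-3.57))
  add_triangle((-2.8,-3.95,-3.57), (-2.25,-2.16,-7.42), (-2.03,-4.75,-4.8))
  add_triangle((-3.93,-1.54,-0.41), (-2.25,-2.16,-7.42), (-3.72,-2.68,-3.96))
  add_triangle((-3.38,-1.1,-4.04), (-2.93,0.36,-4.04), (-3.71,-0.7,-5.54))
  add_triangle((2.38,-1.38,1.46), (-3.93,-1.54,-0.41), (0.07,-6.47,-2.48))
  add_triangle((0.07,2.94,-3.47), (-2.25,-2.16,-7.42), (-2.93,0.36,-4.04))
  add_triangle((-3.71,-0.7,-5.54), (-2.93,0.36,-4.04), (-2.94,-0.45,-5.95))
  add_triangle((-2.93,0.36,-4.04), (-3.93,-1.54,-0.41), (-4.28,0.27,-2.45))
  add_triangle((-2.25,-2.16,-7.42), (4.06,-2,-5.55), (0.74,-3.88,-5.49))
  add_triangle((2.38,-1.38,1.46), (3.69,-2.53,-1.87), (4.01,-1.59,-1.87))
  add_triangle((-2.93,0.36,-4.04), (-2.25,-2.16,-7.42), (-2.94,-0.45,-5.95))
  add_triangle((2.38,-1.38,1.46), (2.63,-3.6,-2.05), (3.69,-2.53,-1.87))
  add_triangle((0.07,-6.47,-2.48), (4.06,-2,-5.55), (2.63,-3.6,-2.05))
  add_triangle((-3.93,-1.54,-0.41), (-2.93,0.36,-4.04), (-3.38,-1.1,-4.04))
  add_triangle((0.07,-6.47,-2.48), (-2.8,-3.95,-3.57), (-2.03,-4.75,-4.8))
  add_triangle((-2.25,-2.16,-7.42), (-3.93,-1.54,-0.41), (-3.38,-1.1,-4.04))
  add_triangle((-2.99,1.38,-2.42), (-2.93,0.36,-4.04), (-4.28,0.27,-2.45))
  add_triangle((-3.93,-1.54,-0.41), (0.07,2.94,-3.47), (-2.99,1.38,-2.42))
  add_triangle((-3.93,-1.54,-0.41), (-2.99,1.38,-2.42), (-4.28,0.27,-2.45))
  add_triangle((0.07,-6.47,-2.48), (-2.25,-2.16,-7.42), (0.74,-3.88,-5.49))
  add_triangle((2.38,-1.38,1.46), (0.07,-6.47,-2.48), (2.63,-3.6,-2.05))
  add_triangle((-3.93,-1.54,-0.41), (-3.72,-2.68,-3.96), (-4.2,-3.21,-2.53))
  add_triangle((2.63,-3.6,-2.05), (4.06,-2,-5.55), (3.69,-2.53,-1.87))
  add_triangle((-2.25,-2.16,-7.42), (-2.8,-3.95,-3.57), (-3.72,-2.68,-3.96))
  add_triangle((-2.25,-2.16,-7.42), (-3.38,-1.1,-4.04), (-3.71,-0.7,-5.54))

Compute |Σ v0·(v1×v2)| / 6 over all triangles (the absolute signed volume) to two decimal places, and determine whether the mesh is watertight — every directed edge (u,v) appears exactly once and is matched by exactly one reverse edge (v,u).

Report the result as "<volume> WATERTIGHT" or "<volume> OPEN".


Per-triangle v0·(v1×v2)/6:
  t1: +4.2154
  t2: +2.3932
  t3: +1.9367
  t4: +7.4919
  t5: -2.9557
  t6: +2.5684
  t7: +0.5504
  t8: -1.7364
  t9: +28.5877
  t10: +13.8304
  t11: +9.0129
  t12: +9.3024
  t13: +5.0529
  t14: +2.7618
  t15: +0.6643
  t16: +8.9245
  t17: +10.4604
  t18: +0.9021
  t19: +2.7836
  t20: +15.0628
  t21: +1.8759
  t22: -0.5457
  t23: +2.8350
  t24: +10.4468
  t25: +3.0934
  t26: +4.5184
  t27: +4.1439
  t28: +1.9195
  t29: -1.7901
  t30: +0.6599
  t31: +14.7744
  t32: +7.2662
  t33: +1.9849
  t34: +4.2049
  t35: +5.8245
  t36: +2.2414
Σ = +185.2631 → |volume| = 185.26

Directed edges: 108 total, each appears once with its reverse present → watertight.

185.26 WATERTIGHT


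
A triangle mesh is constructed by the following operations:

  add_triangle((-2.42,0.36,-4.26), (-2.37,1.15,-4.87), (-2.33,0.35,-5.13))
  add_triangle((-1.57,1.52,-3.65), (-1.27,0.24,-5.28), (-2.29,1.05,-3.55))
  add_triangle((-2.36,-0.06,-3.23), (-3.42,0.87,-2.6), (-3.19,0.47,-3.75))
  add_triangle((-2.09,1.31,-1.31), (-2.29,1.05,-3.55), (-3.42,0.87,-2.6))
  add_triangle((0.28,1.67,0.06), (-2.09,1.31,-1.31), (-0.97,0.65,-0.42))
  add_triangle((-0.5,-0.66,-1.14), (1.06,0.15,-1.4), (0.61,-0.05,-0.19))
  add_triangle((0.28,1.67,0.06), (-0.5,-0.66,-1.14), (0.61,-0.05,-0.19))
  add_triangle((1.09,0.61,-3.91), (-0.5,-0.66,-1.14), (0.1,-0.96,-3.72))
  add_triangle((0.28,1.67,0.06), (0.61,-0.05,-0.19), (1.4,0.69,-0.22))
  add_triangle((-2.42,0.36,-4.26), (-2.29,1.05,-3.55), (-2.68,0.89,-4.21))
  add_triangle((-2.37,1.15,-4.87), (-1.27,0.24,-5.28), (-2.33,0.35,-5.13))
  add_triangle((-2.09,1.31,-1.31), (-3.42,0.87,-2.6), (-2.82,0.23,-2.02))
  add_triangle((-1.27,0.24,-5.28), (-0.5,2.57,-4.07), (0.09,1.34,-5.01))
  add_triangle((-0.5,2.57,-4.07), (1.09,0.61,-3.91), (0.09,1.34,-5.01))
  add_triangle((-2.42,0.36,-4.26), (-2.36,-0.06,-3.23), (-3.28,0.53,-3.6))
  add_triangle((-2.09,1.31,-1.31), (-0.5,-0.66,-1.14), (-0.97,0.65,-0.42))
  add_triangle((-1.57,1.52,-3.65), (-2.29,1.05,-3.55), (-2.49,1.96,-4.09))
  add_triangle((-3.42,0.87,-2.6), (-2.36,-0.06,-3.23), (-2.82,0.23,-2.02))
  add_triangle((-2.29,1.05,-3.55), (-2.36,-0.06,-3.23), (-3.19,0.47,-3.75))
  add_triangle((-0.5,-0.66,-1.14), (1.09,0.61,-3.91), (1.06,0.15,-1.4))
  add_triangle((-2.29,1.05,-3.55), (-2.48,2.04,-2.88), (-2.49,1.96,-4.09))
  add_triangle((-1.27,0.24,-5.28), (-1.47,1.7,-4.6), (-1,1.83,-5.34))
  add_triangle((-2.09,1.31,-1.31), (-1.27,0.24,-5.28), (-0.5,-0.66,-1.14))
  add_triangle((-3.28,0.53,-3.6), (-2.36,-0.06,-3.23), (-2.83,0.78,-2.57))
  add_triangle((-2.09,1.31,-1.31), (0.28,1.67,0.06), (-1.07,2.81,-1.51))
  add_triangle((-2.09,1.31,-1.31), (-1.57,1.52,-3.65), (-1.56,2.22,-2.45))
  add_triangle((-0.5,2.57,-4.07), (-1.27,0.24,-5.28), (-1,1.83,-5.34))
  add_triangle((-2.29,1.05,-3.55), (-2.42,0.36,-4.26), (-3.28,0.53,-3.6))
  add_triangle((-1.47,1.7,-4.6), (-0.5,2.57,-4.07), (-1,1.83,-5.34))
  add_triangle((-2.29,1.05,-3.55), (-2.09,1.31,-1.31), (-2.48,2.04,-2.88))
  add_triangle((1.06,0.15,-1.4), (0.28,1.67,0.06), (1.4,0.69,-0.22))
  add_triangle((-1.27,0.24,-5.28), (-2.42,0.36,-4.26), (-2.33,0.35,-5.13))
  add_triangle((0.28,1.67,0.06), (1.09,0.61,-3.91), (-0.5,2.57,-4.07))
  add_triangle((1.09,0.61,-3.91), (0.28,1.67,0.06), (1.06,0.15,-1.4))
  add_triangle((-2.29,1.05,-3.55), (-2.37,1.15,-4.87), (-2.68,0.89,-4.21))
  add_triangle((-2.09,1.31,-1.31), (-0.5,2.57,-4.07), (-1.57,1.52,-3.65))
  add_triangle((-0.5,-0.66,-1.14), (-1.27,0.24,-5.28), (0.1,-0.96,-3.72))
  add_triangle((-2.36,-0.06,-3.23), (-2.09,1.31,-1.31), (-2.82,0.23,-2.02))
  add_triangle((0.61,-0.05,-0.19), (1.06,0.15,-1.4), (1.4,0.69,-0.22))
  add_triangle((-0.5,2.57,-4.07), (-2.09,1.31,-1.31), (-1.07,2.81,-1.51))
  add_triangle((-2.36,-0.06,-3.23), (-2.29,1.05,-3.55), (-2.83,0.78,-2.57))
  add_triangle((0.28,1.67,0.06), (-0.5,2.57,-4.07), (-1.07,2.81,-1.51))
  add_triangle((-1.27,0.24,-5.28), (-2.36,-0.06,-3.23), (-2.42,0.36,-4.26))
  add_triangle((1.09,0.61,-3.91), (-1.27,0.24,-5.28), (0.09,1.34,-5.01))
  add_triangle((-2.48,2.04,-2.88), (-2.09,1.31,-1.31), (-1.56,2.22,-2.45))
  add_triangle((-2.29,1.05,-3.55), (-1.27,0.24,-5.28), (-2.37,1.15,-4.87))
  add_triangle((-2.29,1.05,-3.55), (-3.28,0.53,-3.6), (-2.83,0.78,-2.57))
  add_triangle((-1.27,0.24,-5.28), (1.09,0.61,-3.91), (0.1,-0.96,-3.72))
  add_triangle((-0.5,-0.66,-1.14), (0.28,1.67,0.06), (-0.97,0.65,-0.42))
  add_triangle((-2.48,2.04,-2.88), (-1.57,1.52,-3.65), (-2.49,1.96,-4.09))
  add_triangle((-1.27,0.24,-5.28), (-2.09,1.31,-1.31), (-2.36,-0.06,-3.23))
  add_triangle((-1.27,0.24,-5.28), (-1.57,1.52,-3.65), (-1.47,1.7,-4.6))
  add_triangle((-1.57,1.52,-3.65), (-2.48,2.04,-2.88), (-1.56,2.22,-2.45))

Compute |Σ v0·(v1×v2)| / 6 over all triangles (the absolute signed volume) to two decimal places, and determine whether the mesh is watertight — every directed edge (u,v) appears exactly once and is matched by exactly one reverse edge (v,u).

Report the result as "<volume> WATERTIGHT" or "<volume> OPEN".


Per-triangle v0·(v1×v2)/6:
  t1: +0.3298
  t2: +1.1701
  t3: +0.2192
  t4: +0.8769
  t5: +0.1225
  t6: +0.1074
  t7: -0.2125
  t8: -0.3093
  t9: -0.0251
  t10: -0.0499
  t11: +0.7725
  t12: +0.1324
  t13: +2.2493
  t14: +1.0529
  t15: +0.3761
  t16: +0.0516
  t17: +0.3096
  t18: +0.4455
  t19: +0.3586
  t20: +0.4021
  t21: +0.3805
  t22: +0.8810
  t23: +1.3603
  t24: +0.0165
  t25: +0.4535
  t26: -0.8787
  t27: +0.0720
  t28: +0.6138
  t29: +0.6654
  t30: +0.5356
  t31: +0.4319
  t32: -0.0170
  t33: +2.1631
  t34: +0.7462
  t35: +0.1560
  t36: +1.3943
  t37: +0.8475
  t38: -0.8023
  t39: +0.0927
  t40: +2.1397
  t41: -0.7074
  t42: +1.3680
  t43: +0.4857
  t44: +1.4948
  t45: +0.3246
  t46: -0.2363
  t47: +0.3821
  t48: +2.3959
  t49: -0.2872
  t50: +0.1798
  t51: -2.0651
  t52: +0.4748
  t53: +0.6470
Σ = +24.0883 → |volume| = 24.09

Directed edges: 159 total; 9 unmatched, e.g. (-2.42,0.36,-4.26)→(-2.37,1.15,-4.87) → open.

24.09 OPEN


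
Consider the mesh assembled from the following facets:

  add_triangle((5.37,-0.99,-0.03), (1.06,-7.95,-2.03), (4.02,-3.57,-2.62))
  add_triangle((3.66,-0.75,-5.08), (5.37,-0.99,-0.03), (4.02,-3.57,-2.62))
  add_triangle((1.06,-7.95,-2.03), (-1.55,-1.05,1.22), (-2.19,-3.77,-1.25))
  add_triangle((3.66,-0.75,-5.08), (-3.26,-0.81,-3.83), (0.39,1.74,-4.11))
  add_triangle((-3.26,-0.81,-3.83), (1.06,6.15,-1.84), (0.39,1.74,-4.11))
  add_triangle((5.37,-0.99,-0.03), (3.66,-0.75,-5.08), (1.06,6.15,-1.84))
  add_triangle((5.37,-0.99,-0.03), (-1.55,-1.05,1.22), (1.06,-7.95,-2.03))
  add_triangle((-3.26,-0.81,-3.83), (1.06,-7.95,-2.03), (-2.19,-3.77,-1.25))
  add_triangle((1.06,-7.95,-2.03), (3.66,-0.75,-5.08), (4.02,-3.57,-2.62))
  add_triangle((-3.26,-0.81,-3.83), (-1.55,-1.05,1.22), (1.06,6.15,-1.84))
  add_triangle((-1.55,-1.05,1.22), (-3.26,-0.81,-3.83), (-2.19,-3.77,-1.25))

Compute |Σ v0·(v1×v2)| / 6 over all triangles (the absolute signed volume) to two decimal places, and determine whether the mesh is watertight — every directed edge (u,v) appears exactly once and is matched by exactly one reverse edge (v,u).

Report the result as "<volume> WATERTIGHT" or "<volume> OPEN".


Per-triangle v0·(v1×v2)/6:
  t1: +12.9032
  t2: +12.6351
  t3: +5.9527
  t4: +12.4926
  t5: +11.8565
  t6: +28.8575
  t7: +10.8269
  t8: +11.6444
  t9: +14.8968
  t10: +8.6118
  t11: +4.8521
Σ = +135.5295 → |volume| = 135.53

Directed edges: 33 total; 9 unmatched, e.g. (3.66,-0.75,-5.08)→(-3.26,-0.81,-3.83) → open.

135.53 OPEN


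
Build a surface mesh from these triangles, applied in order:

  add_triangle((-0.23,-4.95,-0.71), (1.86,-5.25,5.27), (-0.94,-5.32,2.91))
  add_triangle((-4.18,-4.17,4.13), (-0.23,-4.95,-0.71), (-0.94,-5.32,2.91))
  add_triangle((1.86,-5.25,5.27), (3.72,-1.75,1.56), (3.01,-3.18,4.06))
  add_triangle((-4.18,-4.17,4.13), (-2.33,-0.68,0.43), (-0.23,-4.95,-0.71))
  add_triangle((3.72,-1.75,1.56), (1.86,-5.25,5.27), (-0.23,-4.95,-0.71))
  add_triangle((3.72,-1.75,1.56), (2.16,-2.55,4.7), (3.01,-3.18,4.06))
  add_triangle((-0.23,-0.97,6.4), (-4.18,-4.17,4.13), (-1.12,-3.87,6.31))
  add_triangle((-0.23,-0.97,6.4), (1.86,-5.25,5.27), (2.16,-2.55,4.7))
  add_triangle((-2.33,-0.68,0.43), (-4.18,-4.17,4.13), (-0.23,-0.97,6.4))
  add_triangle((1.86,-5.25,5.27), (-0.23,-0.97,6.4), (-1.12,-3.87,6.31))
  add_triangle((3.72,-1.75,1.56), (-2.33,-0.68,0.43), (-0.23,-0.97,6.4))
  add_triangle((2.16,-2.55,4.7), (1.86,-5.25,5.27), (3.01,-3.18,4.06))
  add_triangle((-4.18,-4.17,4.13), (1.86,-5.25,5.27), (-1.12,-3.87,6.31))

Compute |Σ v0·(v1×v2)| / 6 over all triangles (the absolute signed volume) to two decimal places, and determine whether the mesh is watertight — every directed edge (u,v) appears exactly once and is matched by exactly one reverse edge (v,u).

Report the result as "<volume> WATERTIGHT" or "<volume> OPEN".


Per-triangle v0·(v1×v2)/6:
  t1: +9.8181
  t2: +9.3770
  t3: +2.6782
  t4: +7.2305
  t5: +15.7453
  t6: +1.4890
  t7: +9.1530
  t8: +7.0405
  t9: +6.1057
  t10: +10.6104
  t11: -6.2132
  t12: +2.5728
  t13: +12.1273
Σ = +87.7347 → |volume| = 87.73

Directed edges: 39 total; 9 unmatched, e.g. (1.86,-5.25,5.27)→(-0.94,-5.32,2.91) → open.

87.73 OPEN


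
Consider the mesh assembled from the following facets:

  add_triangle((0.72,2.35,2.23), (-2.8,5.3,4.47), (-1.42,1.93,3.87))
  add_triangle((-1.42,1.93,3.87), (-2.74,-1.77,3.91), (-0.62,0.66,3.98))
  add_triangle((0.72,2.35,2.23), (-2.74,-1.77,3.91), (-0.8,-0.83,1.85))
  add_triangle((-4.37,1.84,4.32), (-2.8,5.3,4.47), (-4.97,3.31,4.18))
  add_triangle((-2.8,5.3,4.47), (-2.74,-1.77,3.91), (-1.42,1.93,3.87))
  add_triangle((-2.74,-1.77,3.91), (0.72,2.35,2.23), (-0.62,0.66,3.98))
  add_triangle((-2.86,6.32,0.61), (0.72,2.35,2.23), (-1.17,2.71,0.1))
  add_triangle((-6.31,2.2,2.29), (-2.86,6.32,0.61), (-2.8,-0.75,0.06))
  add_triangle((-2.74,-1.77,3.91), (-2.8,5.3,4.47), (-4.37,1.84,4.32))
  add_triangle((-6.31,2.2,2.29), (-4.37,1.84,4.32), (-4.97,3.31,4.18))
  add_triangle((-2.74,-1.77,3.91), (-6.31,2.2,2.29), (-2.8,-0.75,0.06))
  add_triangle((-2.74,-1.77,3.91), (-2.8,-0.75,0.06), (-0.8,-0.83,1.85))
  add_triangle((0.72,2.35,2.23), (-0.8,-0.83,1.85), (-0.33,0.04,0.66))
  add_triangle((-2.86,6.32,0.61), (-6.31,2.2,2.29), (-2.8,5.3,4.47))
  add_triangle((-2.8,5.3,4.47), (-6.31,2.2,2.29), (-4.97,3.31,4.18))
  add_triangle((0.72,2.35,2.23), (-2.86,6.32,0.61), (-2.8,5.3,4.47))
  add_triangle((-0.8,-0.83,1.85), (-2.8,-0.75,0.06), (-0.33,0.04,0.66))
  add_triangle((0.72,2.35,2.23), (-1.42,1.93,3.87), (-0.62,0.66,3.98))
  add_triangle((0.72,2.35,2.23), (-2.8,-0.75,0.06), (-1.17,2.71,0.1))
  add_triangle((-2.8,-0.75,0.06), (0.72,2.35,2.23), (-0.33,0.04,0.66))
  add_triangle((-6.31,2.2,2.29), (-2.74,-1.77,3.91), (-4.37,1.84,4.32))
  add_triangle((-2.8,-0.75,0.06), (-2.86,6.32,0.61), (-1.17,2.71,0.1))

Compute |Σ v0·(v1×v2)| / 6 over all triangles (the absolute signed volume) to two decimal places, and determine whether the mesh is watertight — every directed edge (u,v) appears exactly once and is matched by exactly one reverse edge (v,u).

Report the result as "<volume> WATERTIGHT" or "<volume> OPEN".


83.78 WATERTIGHT

Per-triangle v0·(v1×v2)/6:
  t1: +3.9728
  t2: +3.1318
  t3: +1.0757
  t4: +3.7096
  t5: +5.3683
  t6: -1.0867
  t7: +0.4224
  t8: +6.1294
  t9: +7.2302
  t10: +3.7443
  t11: +8.0335
  t12: +0.2204
  t13: -0.2206
  t14: +21.2800
  t15: +5.0766
  t16: +8.2836
  t17: -0.2974
  t18: +1.9855
  t19: -3.0927
  t20: -0.5227
  t21: +8.8062
  t22: +0.5264
Σ = +83.7765 → |volume| = 83.78

Directed edges: 66 total, each appears once with its reverse present → watertight.
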